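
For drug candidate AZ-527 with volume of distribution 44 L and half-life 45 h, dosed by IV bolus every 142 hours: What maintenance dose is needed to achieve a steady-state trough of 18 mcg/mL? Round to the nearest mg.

6265 mg

τ/t½ = 142/45 ≈ 3.1556, so f = (1/2)^(142/45) ≈ 0.112223.
Cmin,ss = (D/Vd)·f/(1−f), so D = Cmin,ss·Vd·(1−f)/f.
D = 18 × 44 × (1−f)/f ≈ 18 × 44 × 7.91083 ≈ 6265.38 mg.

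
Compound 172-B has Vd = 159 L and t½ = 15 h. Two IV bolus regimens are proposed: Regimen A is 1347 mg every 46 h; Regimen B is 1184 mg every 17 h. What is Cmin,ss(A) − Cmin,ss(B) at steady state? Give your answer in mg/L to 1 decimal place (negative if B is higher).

-5.1 mg/L

Regimen A: f = (1/2)^(46/15) ≈ 0.1194; Cmin,ss = (1347/159)·f/(1−f) ≈ 1.149 mg/L.
Regimen B: f = (1/2)^(17/15) ≈ 0.4559; Cmin,ss = (1184/159)·f/(1−f) ≈ 6.239 mg/L.
Difference ≈ 1.149 − 6.239 ≈ -5.090 mg/L.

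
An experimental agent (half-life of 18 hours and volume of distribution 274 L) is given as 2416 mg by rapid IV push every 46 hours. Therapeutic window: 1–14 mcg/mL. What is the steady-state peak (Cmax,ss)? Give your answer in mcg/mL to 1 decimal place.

k = ln2/t½ = ln2/18 ≈ 0.038508 h⁻¹; fraction remaining f = e^(−kτ) = e^(−0.038508×46) ≈ 0.1701.
At steady state, accumulation factor R = 1/(1 − e^(−kτ)) ≈ 1.2050.
Single-dose peak C₀ = D/Vd = 2416/274 ≈ 8.818 mcg/mL.
Cmax,ss = C₀/(1 − f) ≈ 8.818/0.8299 ≈ 10.625 mcg/mL.
Peak 10.6 mcg/mL vs MTC 14 mcg/mL: below toxic threshold.

10.6 mcg/mL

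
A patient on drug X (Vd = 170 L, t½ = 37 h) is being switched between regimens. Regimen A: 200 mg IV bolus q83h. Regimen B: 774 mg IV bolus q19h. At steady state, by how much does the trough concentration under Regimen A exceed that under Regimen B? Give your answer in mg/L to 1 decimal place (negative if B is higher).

-10.3 mg/L

Regimen A: f = (1/2)^(83/37) ≈ 0.2112; Cmin,ss = (200/170)·f/(1−f) ≈ 0.315 mg/L.
Regimen B: f = (1/2)^(19/37) ≈ 0.7005; Cmin,ss = (774/170)·f/(1−f) ≈ 10.649 mg/L.
Difference ≈ 0.315 − 10.649 ≈ -10.334 mg/L.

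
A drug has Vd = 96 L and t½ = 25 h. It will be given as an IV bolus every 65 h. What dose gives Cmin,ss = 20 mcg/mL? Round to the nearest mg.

τ/t½ = 65/25 ≈ 2.6, so f = (1/2)^(65/25) ≈ 0.164938.
Cmin,ss = (D/Vd)·f/(1−f), so D = Cmin,ss·Vd·(1−f)/f.
D = 20 × 96 × (1−f)/f ≈ 20 × 96 × 5.06288 ≈ 9720.73 mg.

9721 mg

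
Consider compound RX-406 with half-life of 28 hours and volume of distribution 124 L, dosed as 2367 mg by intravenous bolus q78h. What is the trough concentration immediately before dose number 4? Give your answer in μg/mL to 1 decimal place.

f = (1/2)^(τ/t½) = (1/2)^(78/28) ≈ 0.1450.
C₀ = D/Vd = 2367/124 ≈ 19.089 μg/mL.
Before the 4th dose, 3 doses have been given. Superposition: Cmin = C₀·(f + f² + … + f^3).
≈ 19.089 × (0.1450 + 0.0210 + 0.0030) ≈ 19.089 × 0.1690 ≈ 3.226 μg/mL.

3.2 μg/mL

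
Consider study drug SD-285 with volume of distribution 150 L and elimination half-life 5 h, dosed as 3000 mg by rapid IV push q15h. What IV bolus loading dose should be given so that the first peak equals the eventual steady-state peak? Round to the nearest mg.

f = (1/2)^(15/5) ≈ 0.125000; accumulation ratio R = 1/(1−f) ≈ 1.14286.
Loading dose to hit Cmax,ss on first dose: D_load = D_maint·R ≈ 3000 × 1.14286 ≈ 3428.58 mg.

3429 mg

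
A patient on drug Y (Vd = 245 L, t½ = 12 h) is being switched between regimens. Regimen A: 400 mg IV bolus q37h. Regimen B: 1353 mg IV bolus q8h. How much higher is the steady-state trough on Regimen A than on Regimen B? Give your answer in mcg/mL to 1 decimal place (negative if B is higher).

-9.2 mcg/mL

Regimen A: f = (1/2)^(37/12) ≈ 0.1180; Cmin,ss = (400/245)·f/(1−f) ≈ 0.218 mcg/mL.
Regimen B: f = (1/2)^(8/12) ≈ 0.6300; Cmin,ss = (1353/245)·f/(1−f) ≈ 9.403 mcg/mL.
Difference ≈ 0.218 − 9.403 ≈ -9.185 mcg/mL.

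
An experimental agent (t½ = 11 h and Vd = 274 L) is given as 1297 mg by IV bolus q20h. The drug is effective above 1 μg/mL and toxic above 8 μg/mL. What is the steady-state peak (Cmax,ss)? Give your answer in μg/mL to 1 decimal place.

6.6 μg/mL

Over one 20-h interval, 20/11 ≈ 1.8182 half-lives elapse, leaving f ≈ 0.2836 of each dose.
Accumulation ratio R = 1/(1 − f) ≈ 1/0.7164 ≈ 1.3959.
Each bolus raises the concentration by D/Vd = 1297/274 ≈ 4.734 μg/mL.
Cmax,ss = C₀/(1 − f) ≈ 4.734/0.7164 ≈ 6.608 μg/mL.
Peak 6.6 μg/mL vs MTC 8 μg/mL: below toxic threshold.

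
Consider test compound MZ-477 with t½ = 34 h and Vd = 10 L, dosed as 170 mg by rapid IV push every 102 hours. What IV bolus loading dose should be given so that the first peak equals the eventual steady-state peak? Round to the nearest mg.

194 mg

f = (1/2)^(102/34) ≈ 0.125000; accumulation ratio R = 1/(1−f) ≈ 1.14286.
Loading dose to hit Cmax,ss on first dose: D_load = D_maint·R ≈ 170 × 1.14286 ≈ 194.29 mg.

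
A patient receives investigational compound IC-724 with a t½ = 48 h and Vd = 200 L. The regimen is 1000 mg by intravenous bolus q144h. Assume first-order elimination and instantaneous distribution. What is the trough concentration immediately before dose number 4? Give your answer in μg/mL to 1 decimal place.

0.7 μg/mL

f = (1/2)^(τ/t½) = (1/2)^(144/48) ≈ 0.1250.
C₀ = D/Vd = 1000/200 ≈ 5.000 μg/mL.
Before the 4th dose, 3 doses have been given. Superposition: Cmin = C₀·(f + f² + … + f^3).
≈ 5.000 × (0.1250 + 0.0156 + 0.0020) ≈ 5.000 × 0.1426 ≈ 0.713 μg/mL.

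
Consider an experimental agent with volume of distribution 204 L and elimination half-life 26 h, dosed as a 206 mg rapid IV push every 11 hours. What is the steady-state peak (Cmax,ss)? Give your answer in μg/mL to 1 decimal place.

4.0 μg/mL

Over one 11-h interval, 11/26 ≈ 0.42308 half-lives elapse, leaving f ≈ 0.7458 of each dose.
At steady state, accumulation factor R = 1/(1 − e^(−kτ)) ≈ 3.9339.
Each bolus raises the concentration by D/Vd = 206/204 ≈ 1.010 μg/mL.
Steady-state peak Cmax,ss = C₀·R ≈ 1.010 × 3.9339 ≈ 3.973 μg/mL.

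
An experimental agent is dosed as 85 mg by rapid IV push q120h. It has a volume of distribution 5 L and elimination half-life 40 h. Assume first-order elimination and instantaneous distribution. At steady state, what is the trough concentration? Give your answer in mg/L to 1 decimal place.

2.4 mg/L

τ = 120 h = 3 half-lives, so f = (1/2)^3 = 0.125.
Accumulation ratio R = 1/(1 − f) = 1/0.875 = 8/7.
Single-dose peak C₀ = D/Vd = 85/5 = 17 mg/L.
Steady-state peak Cmax,ss = C₀·R = 17 × 8/7 ≈ 19.429 mg/L.
Steady-state trough Cmin,ss = Cmax,ss·f ≈ 19.429 × 0.125 ≈ 2.429 mg/L.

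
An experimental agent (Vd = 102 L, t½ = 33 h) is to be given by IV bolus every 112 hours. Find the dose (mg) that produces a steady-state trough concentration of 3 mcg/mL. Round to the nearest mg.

τ/t½ = 112/33 ≈ 3.3939, so f = (1/2)^(112/33) ≈ 0.095131.
Cmin,ss = (D/Vd)·f/(1−f), so D = Cmin,ss·Vd·(1−f)/f.
D = 3 × 102 × (1−f)/f ≈ 3 × 102 × 9.51182 ≈ 2910.62 mg.

2911 mg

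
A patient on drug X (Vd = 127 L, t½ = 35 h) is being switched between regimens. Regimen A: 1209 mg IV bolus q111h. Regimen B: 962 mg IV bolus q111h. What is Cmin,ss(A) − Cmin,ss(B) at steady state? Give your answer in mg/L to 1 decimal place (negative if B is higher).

0.2 mg/L

Regimen A: f = (1/2)^(111/35) ≈ 0.1110; Cmin,ss = (1209/127)·f/(1−f) ≈ 1.189 mg/L.
Regimen B: f = (1/2)^(111/35) ≈ 0.1110; Cmin,ss = (962/127)·f/(1−f) ≈ 0.946 mg/L.
Difference ≈ 1.189 − 0.946 ≈ 0.243 mg/L.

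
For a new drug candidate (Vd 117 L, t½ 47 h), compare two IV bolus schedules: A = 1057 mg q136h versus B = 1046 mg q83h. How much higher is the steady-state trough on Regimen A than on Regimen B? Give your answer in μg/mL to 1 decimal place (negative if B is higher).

Regimen A: f = (1/2)^(136/47) ≈ 0.1346; Cmin,ss = (1057/117)·f/(1−f) ≈ 1.405 μg/mL.
Regimen B: f = (1/2)^(83/47) ≈ 0.2940; Cmin,ss = (1046/117)·f/(1−f) ≈ 3.723 μg/mL.
Difference ≈ 1.405 − 3.723 ≈ -2.318 μg/mL.

-2.3 μg/mL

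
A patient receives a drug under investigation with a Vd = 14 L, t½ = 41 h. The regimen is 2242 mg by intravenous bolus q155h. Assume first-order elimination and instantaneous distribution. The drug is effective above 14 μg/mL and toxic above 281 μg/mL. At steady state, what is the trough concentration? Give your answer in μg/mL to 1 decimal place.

12.6 μg/mL

k = ln2/t½ = ln2/41 ≈ 0.016906 h⁻¹; fraction remaining f = e^(−kτ) = e^(−0.016906×155) ≈ 0.0728.
At steady state, accumulation factor R = 1/(1 − e^(−kτ)) ≈ 1.0785.
Single-dose peak C₀ = D/Vd = 2242/14 ≈ 160.143 μg/mL.
Steady-state peak Cmax,ss = C₀·R ≈ 160.143 × 1.0785 ≈ 172.714 μg/mL.
One interval later, Cmin,ss = Cmax,ss·e^(−kτ) ≈ 172.714 × 0.0728 ≈ 12.574 μg/mL.
Trough 12.6 μg/mL vs MEC 14 μg/mL: subtherapeutic.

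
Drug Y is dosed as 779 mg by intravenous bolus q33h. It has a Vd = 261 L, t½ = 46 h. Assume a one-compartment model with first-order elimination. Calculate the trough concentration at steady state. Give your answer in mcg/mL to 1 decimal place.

4.6 mcg/mL

Over one 33-h interval, 33/46 ≈ 0.71739 half-lives elapse, leaving f ≈ 0.6082 of each dose.
Accumulation ratio R = 1/(1 − f) ≈ 1/0.3918 ≈ 2.5523.
Each bolus raises the concentration by D/Vd = 779/261 ≈ 2.985 mcg/mL.
Steady-state peak Cmax,ss = C₀·R ≈ 2.985 × 2.5523 ≈ 7.619 mcg/mL.
One interval later, Cmin,ss = Cmax,ss·e^(−kτ) ≈ 7.619 × 0.6082 ≈ 4.634 mcg/mL.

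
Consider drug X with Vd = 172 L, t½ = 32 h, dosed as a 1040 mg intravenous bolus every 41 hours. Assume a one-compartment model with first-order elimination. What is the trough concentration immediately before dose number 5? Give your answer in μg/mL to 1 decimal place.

f = (1/2)^(τ/t½) = (1/2)^(41/32) ≈ 0.4114.
C₀ = D/Vd = 1040/172 ≈ 6.047 μg/mL.
Before the 5th dose, 4 doses have been given. Superposition: Cmin = C₀·(f + f² + … + f^4).
≈ 6.047 × (0.4114 + 0.1692 + 0.0696 + 0.0286) ≈ 6.047 × 0.6788 ≈ 4.105 μg/mL.

4.1 μg/mL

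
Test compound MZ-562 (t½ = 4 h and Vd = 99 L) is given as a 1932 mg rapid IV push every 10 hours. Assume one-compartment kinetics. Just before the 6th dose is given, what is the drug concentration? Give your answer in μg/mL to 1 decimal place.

4.2 μg/mL

f = (1/2)^(τ/t½) = (1/2)^(10/4) ≈ 0.1768.
C₀ = D/Vd = 1932/99 ≈ 19.515 μg/mL.
Before the 6th dose, 5 doses have been given. Superposition: Cmin = C₀·(f + f² + … + f^5).
≈ 19.515 × (0.1768 + 0.0313 + 0.0055 + 0.0010 + 0.0002) ≈ 19.515 × 0.2148 ≈ 4.192 μg/mL.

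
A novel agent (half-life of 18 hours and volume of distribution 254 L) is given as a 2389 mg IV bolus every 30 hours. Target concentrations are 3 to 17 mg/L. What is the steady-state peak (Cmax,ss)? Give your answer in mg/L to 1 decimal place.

τ/t½ = 30/18 ≈ 1.6667, so fraction remaining f = (1/2)^(30/18) ≈ 0.3150.
Accumulation ratio R = 1/(1 − f) ≈ 1/0.6850 ≈ 1.4599.
Single-dose peak C₀ = D/Vd = 2389/254 ≈ 9.406 mg/L.
Steady-state peak Cmax,ss = C₀·R ≈ 9.406 × 1.4599 ≈ 13.732 mg/L.
Peak 13.7 mg/L vs MTC 17 mg/L: below toxic threshold.

13.7 mg/L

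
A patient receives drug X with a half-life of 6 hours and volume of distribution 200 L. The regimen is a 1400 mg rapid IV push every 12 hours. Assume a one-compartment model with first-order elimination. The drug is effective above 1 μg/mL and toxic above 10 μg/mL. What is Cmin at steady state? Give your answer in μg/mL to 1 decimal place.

τ = 12 h = 2 half-lives, so f = (1/2)^2 = 0.25.
Accumulation ratio R = 1/(1 − f) = 1/0.75 = 4/3.
Single-dose peak C₀ = D/Vd = 1400/200 = 7 μg/mL.
Steady-state peak Cmax,ss = C₀·R = 7 × 4/3 ≈ 9.333 μg/mL.
Steady-state trough Cmin,ss = Cmax,ss·f ≈ 9.333 × 0.25 ≈ 2.333 μg/mL.
Trough 2.3 μg/mL vs MEC 1 μg/mL: adequate.

2.3 μg/mL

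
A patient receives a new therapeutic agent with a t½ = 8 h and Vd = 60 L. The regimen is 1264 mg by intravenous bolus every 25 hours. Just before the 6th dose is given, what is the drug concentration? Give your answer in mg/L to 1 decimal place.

f = (1/2)^(τ/t½) = (1/2)^(25/8) ≈ 0.1146.
C₀ = D/Vd = 1264/60 ≈ 21.067 mg/L.
Before the 6th dose, 5 doses have been given. Superposition: Cmin = C₀·(f + f² + … + f^5).
≈ 21.067 × (0.1146 + 0.0131 + 0.0015 + 0.0002 + 0.0000) ≈ 21.067 × 0.1294 ≈ 2.726 mg/L.

2.7 mg/L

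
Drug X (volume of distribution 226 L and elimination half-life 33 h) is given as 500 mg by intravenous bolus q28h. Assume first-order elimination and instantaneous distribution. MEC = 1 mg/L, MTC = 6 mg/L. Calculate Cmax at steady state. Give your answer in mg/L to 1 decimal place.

5.0 mg/L

τ/t½ = 28/33 ≈ 0.84848, so fraction remaining f = (1/2)^(28/33) ≈ 0.5554.
At steady state, accumulation factor R = 1/(1 − e^(−kτ)) ≈ 2.2492.
Each bolus raises the concentration by D/Vd = 500/226 ≈ 2.212 mg/L.
Steady-state peak Cmax,ss = C₀·R ≈ 2.212 × 2.2492 ≈ 4.975 mg/L.
Peak 5.0 mg/L vs MTC 6 mg/L: below toxic threshold.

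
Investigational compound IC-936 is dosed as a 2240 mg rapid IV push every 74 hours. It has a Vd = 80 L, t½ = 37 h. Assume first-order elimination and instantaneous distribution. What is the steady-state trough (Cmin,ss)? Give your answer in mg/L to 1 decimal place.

9.3 mg/L

τ = 74 h = 2 half-lives, so f = (1/2)^2 = 0.25.
Accumulation ratio R = 1/(1 − f) = 1/0.75 = 4/3.
Single-dose peak C₀ = D/Vd = 2240/80 = 28 mg/L.
Steady-state peak Cmax,ss = C₀·R = 28 × 4/3 ≈ 37.333 mg/L.
Steady-state trough Cmin,ss = Cmax,ss·f ≈ 37.333 × 0.25 ≈ 9.333 mg/L.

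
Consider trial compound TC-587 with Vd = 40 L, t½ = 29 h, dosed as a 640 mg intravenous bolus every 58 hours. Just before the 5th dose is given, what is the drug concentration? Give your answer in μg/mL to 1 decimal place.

5.3 μg/mL

f = (1/2)^(τ/t½) = (1/2)^(58/29) ≈ 0.2500.
C₀ = D/Vd = 640/40 ≈ 16.000 μg/mL.
Before the 5th dose, 4 doses have been given. Superposition: Cmin = C₀·(f + f² + … + f^4).
≈ 16.000 × (0.2500 + 0.0625 + 0.0156 + 0.0039) ≈ 16.000 × 0.3320 ≈ 5.312 μg/mL.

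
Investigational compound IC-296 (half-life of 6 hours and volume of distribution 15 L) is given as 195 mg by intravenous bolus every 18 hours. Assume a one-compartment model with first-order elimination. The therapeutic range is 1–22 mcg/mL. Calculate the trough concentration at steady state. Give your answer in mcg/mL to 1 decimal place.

1.9 mcg/mL

The dosing interval is 3 half-lives, so f = 2^(−3) = 0.125.
Accumulation ratio R = 1/(1 − f) = 1/0.875 = 8/7.
Single-dose peak C₀ = D/Vd = 195/15 = 13 mcg/mL.
Steady-state peak Cmax,ss = C₀·R = 13 × 8/7 ≈ 14.857 mcg/mL.
Steady-state trough Cmin,ss = Cmax,ss·f ≈ 14.857 × 0.125 ≈ 1.857 mcg/mL.
Trough 1.9 mcg/mL vs MEC 1 mcg/mL: adequate.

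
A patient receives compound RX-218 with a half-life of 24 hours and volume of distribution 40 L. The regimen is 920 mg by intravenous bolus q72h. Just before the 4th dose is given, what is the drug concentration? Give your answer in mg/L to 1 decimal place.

3.3 mg/L

f = (1/2)^(τ/t½) = (1/2)^(72/24) ≈ 0.1250.
C₀ = D/Vd = 920/40 ≈ 23.000 mg/L.
Before the 4th dose, 3 doses have been given. Superposition: Cmin = C₀·(f + f² + … + f^3).
≈ 23.000 × (0.1250 + 0.0156 + 0.0020) ≈ 23.000 × 0.1426 ≈ 3.280 mg/L.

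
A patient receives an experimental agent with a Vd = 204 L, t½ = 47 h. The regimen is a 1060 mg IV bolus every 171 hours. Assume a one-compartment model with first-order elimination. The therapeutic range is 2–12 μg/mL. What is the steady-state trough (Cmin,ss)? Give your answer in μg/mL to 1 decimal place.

τ/t½ = 171/47 ≈ 3.6383, so fraction remaining f = (1/2)^(171/47) ≈ 0.0803.
Single-dose peak C₀ = D/Vd = 1060/204 ≈ 5.196 μg/mL.
Steady-state trough Cmin,ss = C₀·f/(1−f) ≈ 5.196 × 0.0803/0.9197 ≈ 0.454 μg/mL.
Trough 0.5 μg/mL vs MEC 2 μg/mL: subtherapeutic.

0.5 μg/mL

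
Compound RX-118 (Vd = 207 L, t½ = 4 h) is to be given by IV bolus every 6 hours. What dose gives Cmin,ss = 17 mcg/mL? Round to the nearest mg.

6434 mg

τ/t½ = 6/4 ≈ 1.5, so f = (1/2)^(6/4) ≈ 0.353553.
Cmin,ss = (D/Vd)·f/(1−f), so D = Cmin,ss·Vd·(1−f)/f.
D = 17 × 207 × (1−f)/f ≈ 17 × 207 × 1.82843 ≈ 6434.25 mg.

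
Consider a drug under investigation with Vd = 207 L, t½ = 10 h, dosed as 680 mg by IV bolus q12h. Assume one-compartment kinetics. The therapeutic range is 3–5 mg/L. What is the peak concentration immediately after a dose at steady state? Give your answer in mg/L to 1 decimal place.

k = ln2/t½ = ln2/10 ≈ 0.069315 h⁻¹; fraction remaining f = e^(−kτ) = e^(−0.069315×12) ≈ 0.4353.
Accumulation ratio R = 1/(1 − f) ≈ 1/0.5647 ≈ 1.7709.
Single-dose peak C₀ = D/Vd = 680/207 ≈ 3.285 mg/L.
Steady-state peak Cmax,ss = C₀·R ≈ 3.285 × 1.7709 ≈ 5.817 mg/L.
Peak 5.8 mg/L vs MTC 5 mg/L: exceeds toxic threshold.

5.8 mg/L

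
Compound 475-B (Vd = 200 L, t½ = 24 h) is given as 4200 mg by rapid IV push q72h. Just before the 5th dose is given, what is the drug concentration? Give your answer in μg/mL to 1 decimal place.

f = (1/2)^(τ/t½) = (1/2)^(72/24) ≈ 0.1250.
C₀ = D/Vd = 4200/200 ≈ 21.000 μg/mL.
Before the 5th dose, 4 doses have been given. Superposition: Cmin = C₀·(f + f² + … + f^4).
≈ 21.000 × (0.1250 + 0.0156 + 0.0020 + 0.0002) ≈ 21.000 × 0.1428 ≈ 2.999 μg/mL.

3.0 μg/mL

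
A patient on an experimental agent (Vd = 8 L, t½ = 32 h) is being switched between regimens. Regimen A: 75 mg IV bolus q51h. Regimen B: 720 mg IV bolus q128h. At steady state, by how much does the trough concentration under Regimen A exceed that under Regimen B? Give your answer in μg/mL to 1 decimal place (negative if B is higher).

Regimen A: f = (1/2)^(51/32) ≈ 0.3313; Cmin,ss = (75/8)·f/(1−f) ≈ 4.645 μg/mL.
Regimen B: f = (1/2)^(128/32) ≈ 0.0625; Cmin,ss = (720/8)·f/(1−f) ≈ 6.000 μg/mL.
Difference ≈ 4.645 − 6.000 ≈ -1.355 μg/mL.

-1.4 μg/mL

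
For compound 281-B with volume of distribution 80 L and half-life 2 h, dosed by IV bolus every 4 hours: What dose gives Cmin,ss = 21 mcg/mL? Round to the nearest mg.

τ/t½ = 4/2 ≈ 2, so f = (1/2)^(4/2) ≈ 0.250000.
Cmin,ss = (D/Vd)·f/(1−f), so D = Cmin,ss·Vd·(1−f)/f.
D = 21 × 80 × (1−f)/f ≈ 21 × 80 × 3.00000 ≈ 5040.00 mg.

5040 mg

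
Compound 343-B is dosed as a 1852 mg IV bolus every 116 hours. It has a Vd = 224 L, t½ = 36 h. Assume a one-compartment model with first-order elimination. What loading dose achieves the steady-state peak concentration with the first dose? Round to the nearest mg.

2074 mg

f = (1/2)^(116/36) ≈ 0.107155; accumulation ratio R = 1/(1−f) ≈ 1.12002.
Loading dose to hit Cmax,ss on first dose: D_load = D_maint·R ≈ 1852 × 1.12002 ≈ 2074.28 mg.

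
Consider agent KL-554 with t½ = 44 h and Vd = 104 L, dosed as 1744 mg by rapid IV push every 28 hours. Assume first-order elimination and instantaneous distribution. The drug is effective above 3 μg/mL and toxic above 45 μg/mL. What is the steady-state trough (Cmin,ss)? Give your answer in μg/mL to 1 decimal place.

30.2 μg/mL

τ/t½ = 28/44 ≈ 0.63636, so fraction remaining f = (1/2)^(28/44) ≈ 0.6433.
Accumulation ratio R = 1/(1 − f) ≈ 1/0.3567 ≈ 2.8035.
Each bolus raises the concentration by D/Vd = 1744/104 ≈ 16.769 μg/mL.
Cmax,ss = C₀/(1 − f) ≈ 16.769/0.3567 ≈ 47.011 μg/mL.
One interval later, Cmin,ss = Cmax,ss·e^(−kτ) ≈ 47.011 × 0.6433 ≈ 30.242 μg/mL.
Trough 30.2 μg/mL vs MEC 3 μg/mL: adequate.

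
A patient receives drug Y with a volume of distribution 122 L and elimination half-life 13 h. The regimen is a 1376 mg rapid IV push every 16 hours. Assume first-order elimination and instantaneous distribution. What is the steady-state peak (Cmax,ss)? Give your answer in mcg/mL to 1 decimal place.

19.7 mcg/mL

τ/t½ = 16/13 ≈ 1.2308, so fraction remaining f = (1/2)^(16/13) ≈ 0.4261.
Accumulation ratio R = 1/(1 − f) ≈ 1/0.5739 ≈ 1.7425.
Each bolus raises the concentration by D/Vd = 1376/122 ≈ 11.279 mcg/mL.
Steady-state peak Cmax,ss = C₀·R ≈ 11.279 × 1.7425 ≈ 19.654 mcg/mL.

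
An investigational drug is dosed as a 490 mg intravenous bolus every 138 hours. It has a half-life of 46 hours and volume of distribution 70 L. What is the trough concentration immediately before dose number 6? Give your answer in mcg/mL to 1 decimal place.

1.0 mcg/mL

f = (1/2)^(τ/t½) = (1/2)^(138/46) ≈ 0.1250.
C₀ = D/Vd = 490/70 ≈ 7.000 mcg/mL.
Before the 6th dose, 5 doses have been given. Superposition: Cmin = C₀·(f + f² + … + f^5).
≈ 7.000 × (0.1250 + 0.0156 + 0.0020 + 0.0002 + 0.0000) ≈ 7.000 × 0.1428 ≈ 1.000 mcg/mL.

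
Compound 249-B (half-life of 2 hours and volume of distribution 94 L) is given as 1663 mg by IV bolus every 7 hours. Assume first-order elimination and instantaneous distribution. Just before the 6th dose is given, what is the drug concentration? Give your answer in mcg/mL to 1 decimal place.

f = (1/2)^(τ/t½) = (1/2)^(7/2) ≈ 0.0884.
C₀ = D/Vd = 1663/94 ≈ 17.691 mcg/mL.
Before the 6th dose, 5 doses have been given. Superposition: Cmin = C₀·(f + f² + … + f^5).
≈ 17.691 × (0.0884 + 0.0078 + 0.0007 + 0.0001 + 0.0000) ≈ 17.691 × 0.0970 ≈ 1.716 mcg/mL.

1.7 mcg/mL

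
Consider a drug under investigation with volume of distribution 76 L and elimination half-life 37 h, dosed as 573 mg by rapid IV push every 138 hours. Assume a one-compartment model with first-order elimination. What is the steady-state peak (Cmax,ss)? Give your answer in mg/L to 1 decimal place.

8.2 mg/L

k = ln2/t½ = ln2/37 ≈ 0.018734 h⁻¹; fraction remaining f = e^(−kτ) = e^(−0.018734×138) ≈ 0.0754.
At steady state, accumulation factor R = 1/(1 − e^(−kτ)) ≈ 1.0815.
Single-dose peak C₀ = D/Vd = 573/76 ≈ 7.539 mg/L.
Steady-state peak Cmax,ss = C₀·R ≈ 7.539 × 1.0815 ≈ 8.153 mg/L.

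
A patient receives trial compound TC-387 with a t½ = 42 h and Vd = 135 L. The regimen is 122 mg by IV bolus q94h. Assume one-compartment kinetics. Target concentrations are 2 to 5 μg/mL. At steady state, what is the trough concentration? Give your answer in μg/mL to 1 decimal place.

k = ln2/t½ = ln2/42 ≈ 0.016504 h⁻¹; fraction remaining f = e^(−kτ) = e^(−0.016504×94) ≈ 0.2120.
At steady state, accumulation factor R = 1/(1 − e^(−kτ)) ≈ 1.2690.
Single-dose peak C₀ = D/Vd = 122/135 ≈ 0.904 μg/mL.
Steady-state peak Cmax,ss = C₀·R ≈ 0.904 × 1.2690 ≈ 1.147 μg/mL.
Steady-state trough Cmin,ss = Cmax,ss·f ≈ 1.147 × 0.2120 ≈ 0.243 μg/mL.
Trough 0.2 μg/mL vs MEC 2 μg/mL: subtherapeutic.

0.2 μg/mL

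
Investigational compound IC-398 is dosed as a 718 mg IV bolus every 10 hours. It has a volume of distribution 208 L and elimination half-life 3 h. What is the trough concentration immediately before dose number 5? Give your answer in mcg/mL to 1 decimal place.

f = (1/2)^(τ/t½) = (1/2)^(10/3) ≈ 0.0992.
C₀ = D/Vd = 718/208 ≈ 3.452 mcg/mL.
Before the 5th dose, 4 doses have been given. Superposition: Cmin = C₀·(f + f² + … + f^4).
≈ 3.452 × (0.0992 + 0.0098 + 0.0010 + 0.0001) ≈ 3.452 × 0.1101 ≈ 0.380 mcg/mL.

0.4 mcg/mL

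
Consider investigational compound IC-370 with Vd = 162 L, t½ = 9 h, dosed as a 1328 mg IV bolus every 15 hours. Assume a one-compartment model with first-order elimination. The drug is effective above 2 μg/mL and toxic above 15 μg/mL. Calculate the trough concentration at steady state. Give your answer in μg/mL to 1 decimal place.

τ/t½ = 15/9 ≈ 1.6667, so fraction remaining f = (1/2)^(15/9) ≈ 0.3150.
At steady state, accumulation factor R = 1/(1 − e^(−kτ)) ≈ 1.4599.
Each bolus raises the concentration by D/Vd = 1328/162 ≈ 8.198 μg/mL.
Steady-state peak Cmax,ss = C₀·R ≈ 8.198 × 1.4599 ≈ 11.968 μg/mL.
Steady-state trough Cmin,ss = Cmax,ss·f ≈ 11.968 × 0.3150 ≈ 3.770 μg/mL.
Trough 3.8 μg/mL vs MEC 2 μg/mL: adequate.

3.8 μg/mL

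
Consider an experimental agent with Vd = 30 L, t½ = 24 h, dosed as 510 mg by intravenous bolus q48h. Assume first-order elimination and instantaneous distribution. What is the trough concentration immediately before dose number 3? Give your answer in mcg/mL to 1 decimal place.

5.3 mcg/mL

f = (1/2)^(τ/t½) = (1/2)^(48/24) ≈ 0.2500.
C₀ = D/Vd = 510/30 ≈ 17.000 mcg/mL.
Before the 3rd dose, 2 doses have been given. Superposition: Cmin = C₀·(f + f²).
≈ 17.000 × (0.2500 + 0.0625) ≈ 17.000 × 0.3125 ≈ 5.312 mcg/mL.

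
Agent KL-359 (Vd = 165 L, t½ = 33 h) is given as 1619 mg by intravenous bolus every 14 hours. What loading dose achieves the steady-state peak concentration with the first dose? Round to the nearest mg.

6355 mg

f = (1/2)^(14/33) ≈ 0.745230; accumulation ratio R = 1/(1−f) ≈ 3.92511.
Loading dose to hit Cmax,ss on first dose: D_load = D_maint·R ≈ 1619 × 3.92511 ≈ 6354.75 mg.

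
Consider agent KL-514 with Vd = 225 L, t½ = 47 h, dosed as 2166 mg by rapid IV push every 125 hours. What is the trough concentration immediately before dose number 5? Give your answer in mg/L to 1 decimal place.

f = (1/2)^(τ/t½) = (1/2)^(125/47) ≈ 0.1583.
C₀ = D/Vd = 2166/225 ≈ 9.627 mg/L.
Before the 5th dose, 4 doses have been given. Superposition: Cmin = C₀·(f + f² + … + f^4).
≈ 9.627 × (0.1583 + 0.0251 + 0.0040 + 0.0006) ≈ 9.627 × 0.1880 ≈ 1.810 mg/L.

1.8 mg/L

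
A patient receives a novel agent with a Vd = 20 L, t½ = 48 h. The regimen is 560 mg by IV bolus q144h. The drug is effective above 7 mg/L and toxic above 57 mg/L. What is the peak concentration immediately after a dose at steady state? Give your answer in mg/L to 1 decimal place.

32.0 mg/L

τ = 144 h = 3 half-lives, so f = (1/2)^3 = 0.125.
Accumulation ratio R = 1/(1 − f) = 1/0.875 = 8/7.
Single-dose peak C₀ = D/Vd = 560/20 = 28 mg/L.
Steady-state peak Cmax,ss = C₀·R = 28 × 8/7 ≈ 32.000 mg/L.
Peak 32.0 mg/L vs MTC 57 mg/L: below toxic threshold.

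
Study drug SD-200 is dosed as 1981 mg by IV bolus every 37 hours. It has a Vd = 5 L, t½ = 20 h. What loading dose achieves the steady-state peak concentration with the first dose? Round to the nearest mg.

2741 mg

f = (1/2)^(37/20) ≈ 0.277392; accumulation ratio R = 1/(1−f) ≈ 1.38388.
Loading dose to hit Cmax,ss on first dose: D_load = D_maint·R ≈ 1981 × 1.38388 ≈ 2741.47 mg.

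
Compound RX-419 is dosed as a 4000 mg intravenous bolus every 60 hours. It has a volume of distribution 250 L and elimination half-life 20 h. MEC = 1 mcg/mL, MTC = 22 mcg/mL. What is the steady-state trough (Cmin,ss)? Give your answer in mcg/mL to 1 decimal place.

τ = 60 h = 3 half-lives, so f = (1/2)^3 = 0.125.
Accumulation ratio R = 1/(1 − f) = 1/0.875 = 8/7.
Single-dose peak C₀ = D/Vd = 4000/250 = 16 mcg/mL.
Steady-state peak Cmax,ss = C₀·R = 16 × 8/7 ≈ 18.286 mcg/mL.
Steady-state trough Cmin,ss = Cmax,ss·f ≈ 18.286 × 0.125 ≈ 2.286 mcg/mL.
Trough 2.3 mcg/mL vs MEC 1 mcg/mL: adequate.

2.3 mcg/mL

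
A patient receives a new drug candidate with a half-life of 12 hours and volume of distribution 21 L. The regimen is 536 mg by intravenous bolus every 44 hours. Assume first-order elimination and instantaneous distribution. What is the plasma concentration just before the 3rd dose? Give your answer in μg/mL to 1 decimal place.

2.2 μg/mL

f = (1/2)^(τ/t½) = (1/2)^(44/12) ≈ 0.0787.
C₀ = D/Vd = 536/21 ≈ 25.524 μg/mL.
Before the 3rd dose, 2 doses have been given. Superposition: Cmin = C₀·(f + f²).
≈ 25.524 × (0.0787 + 0.0062) ≈ 25.524 × 0.0849 ≈ 2.167 μg/mL.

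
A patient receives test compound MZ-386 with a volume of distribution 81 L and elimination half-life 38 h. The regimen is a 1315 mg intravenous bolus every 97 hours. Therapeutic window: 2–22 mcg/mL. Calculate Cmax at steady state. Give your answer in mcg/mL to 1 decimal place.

19.6 mcg/mL

k = ln2/t½ = ln2/38 ≈ 0.018241 h⁻¹; fraction remaining f = e^(−kτ) = e^(−0.018241×97) ≈ 0.1704.
Accumulation ratio R = 1/(1 − f) ≈ 1/0.8296 ≈ 1.2054.
Each bolus raises the concentration by D/Vd = 1315/81 ≈ 16.235 mcg/mL.
Cmax,ss = C₀/(1 − f) ≈ 16.235/0.8296 ≈ 19.570 mcg/mL.
Peak 19.6 mcg/mL vs MTC 22 mcg/mL: below toxic threshold.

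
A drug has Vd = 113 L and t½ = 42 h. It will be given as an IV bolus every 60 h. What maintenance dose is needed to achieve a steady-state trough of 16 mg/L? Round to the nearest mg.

3059 mg

τ/t½ = 60/42 ≈ 1.4286, so f = (1/2)^(60/42) ≈ 0.371499.
Cmin,ss = (D/Vd)·f/(1−f), so D = Cmin,ss·Vd·(1−f)/f.
D = 16 × 113 × (1−f)/f ≈ 16 × 113 × 1.69180 ≈ 3058.77 mg.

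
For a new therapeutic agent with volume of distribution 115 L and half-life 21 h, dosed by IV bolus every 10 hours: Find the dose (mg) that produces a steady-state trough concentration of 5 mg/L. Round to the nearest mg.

225 mg

τ/t½ = 10/21 ≈ 0.47619, so f = (1/2)^(10/21) ≈ 0.718873.
Cmin,ss = (D/Vd)·f/(1−f), so D = Cmin,ss·Vd·(1−f)/f.
D = 5 × 115 × (1−f)/f ≈ 5 × 115 × 0.39107 ≈ 224.87 mg.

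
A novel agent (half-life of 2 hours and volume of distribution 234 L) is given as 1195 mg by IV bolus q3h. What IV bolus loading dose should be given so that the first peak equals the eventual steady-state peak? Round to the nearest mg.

1849 mg

f = (1/2)^(3/2) ≈ 0.353553; accumulation ratio R = 1/(1−f) ≈ 1.54692.
Loading dose to hit Cmax,ss on first dose: D_load = D_maint·R ≈ 1195 × 1.54692 ≈ 1848.57 mg.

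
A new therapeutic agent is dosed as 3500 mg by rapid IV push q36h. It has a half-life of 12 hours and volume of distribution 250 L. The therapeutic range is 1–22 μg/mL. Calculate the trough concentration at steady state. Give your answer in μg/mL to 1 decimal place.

2.0 μg/mL

The dosing interval is 3 half-lives, so f = 2^(−3) = 0.125.
At steady state, R = 1/(1 − 0.125) = 8/7.
Single-dose peak C₀ = D/Vd = 3500/250 = 14 μg/mL.
Steady-state peak Cmax,ss = C₀·R = 14 × 8/7 ≈ 16.000 μg/mL.
Steady-state trough Cmin,ss = Cmax,ss·f ≈ 16.000 × 0.125 ≈ 2.000 μg/mL.
Trough 2.0 μg/mL vs MEC 1 μg/mL: adequate.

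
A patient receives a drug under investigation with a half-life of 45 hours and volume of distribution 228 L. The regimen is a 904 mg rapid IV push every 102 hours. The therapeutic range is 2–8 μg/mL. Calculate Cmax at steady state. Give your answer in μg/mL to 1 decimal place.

5.0 μg/mL

τ/t½ = 102/45 ≈ 2.2667, so fraction remaining f = (1/2)^(102/45) ≈ 0.2078.
At steady state, accumulation factor R = 1/(1 − e^(−kτ)) ≈ 1.2623.
Single-dose peak C₀ = D/Vd = 904/228 ≈ 3.965 μg/mL.
Cmax,ss = C₀/(1 − f) ≈ 3.965/0.7922 ≈ 5.005 μg/mL.
Peak 5.0 μg/mL vs MTC 8 μg/mL: below toxic threshold.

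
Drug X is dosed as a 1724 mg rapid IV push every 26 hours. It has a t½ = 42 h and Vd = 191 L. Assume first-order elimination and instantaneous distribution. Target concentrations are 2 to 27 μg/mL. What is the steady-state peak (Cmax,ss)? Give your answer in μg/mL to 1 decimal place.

25.9 μg/mL

τ/t½ = 26/42 ≈ 0.61905, so fraction remaining f = (1/2)^(26/42) ≈ 0.6511.
At steady state, accumulation factor R = 1/(1 − e^(−kτ)) ≈ 2.8662.
Single-dose peak C₀ = D/Vd = 1724/191 ≈ 9.026 μg/mL.
Steady-state peak Cmax,ss = C₀·R ≈ 9.026 × 2.8662 ≈ 25.870 μg/mL.
Peak 25.9 μg/mL vs MTC 27 μg/mL: below toxic threshold.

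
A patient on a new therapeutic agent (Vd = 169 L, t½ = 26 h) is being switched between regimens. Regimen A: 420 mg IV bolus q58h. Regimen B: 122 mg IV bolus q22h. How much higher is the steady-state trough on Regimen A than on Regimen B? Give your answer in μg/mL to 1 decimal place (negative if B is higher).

-0.2 μg/mL

Regimen A: f = (1/2)^(58/26) ≈ 0.2130; Cmin,ss = (420/169)·f/(1−f) ≈ 0.673 μg/mL.
Regimen B: f = (1/2)^(22/26) ≈ 0.5563; Cmin,ss = (122/169)·f/(1−f) ≈ 0.905 μg/mL.
Difference ≈ 0.673 − 0.905 ≈ -0.232 μg/mL.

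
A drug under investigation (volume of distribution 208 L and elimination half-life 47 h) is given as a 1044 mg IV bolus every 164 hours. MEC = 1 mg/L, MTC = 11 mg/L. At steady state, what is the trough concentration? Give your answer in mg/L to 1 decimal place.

τ/t½ = 164/47 ≈ 3.4894, so fraction remaining f = (1/2)^(164/47) ≈ 0.0890.
Each bolus raises the concentration by D/Vd = 1044/208 ≈ 5.019 mg/L.
Steady-state trough Cmin,ss = C₀·f/(1−f) ≈ 5.019 × 0.0890/0.9110 ≈ 0.490 mg/L.
Trough 0.5 mg/L vs MEC 1 mg/L: subtherapeutic.

0.5 mg/L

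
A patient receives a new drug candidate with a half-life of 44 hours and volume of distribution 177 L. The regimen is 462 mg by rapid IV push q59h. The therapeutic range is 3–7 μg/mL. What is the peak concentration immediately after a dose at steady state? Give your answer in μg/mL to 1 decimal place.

Over one 59-h interval, 59/44 ≈ 1.3409 half-lives elapse, leaving f ≈ 0.3948 of each dose.
Accumulation ratio R = 1/(1 − f) ≈ 1/0.6052 ≈ 1.6523.
Each bolus raises the concentration by D/Vd = 462/177 ≈ 2.610 μg/mL.
Steady-state peak Cmax,ss = C₀·R ≈ 2.610 × 1.6523 ≈ 4.313 μg/mL.
Peak 4.3 μg/mL vs MTC 7 μg/mL: below toxic threshold.

4.3 μg/mL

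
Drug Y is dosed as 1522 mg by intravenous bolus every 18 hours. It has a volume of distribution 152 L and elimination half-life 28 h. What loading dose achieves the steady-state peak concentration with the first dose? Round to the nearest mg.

4233 mg

f = (1/2)^(18/28) ≈ 0.640443; accumulation ratio R = 1/(1−f) ≈ 2.78120.
Loading dose to hit Cmax,ss on first dose: D_load = D_maint·R ≈ 1522 × 2.78120 ≈ 4232.99 mg.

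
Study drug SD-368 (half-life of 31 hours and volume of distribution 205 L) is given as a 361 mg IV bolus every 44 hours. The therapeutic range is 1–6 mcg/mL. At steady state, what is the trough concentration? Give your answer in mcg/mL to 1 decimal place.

1.1 mcg/mL

τ/t½ = 44/31 ≈ 1.4194, so fraction remaining f = (1/2)^(44/31) ≈ 0.3739.
Single-dose peak C₀ = D/Vd = 361/205 ≈ 1.761 mcg/mL.
Steady-state trough Cmin,ss = C₀·f/(1−f) ≈ 1.761 × 0.3739/0.6261 ≈ 1.052 mcg/mL.
Trough 1.1 mcg/mL vs MEC 1 mcg/mL: adequate.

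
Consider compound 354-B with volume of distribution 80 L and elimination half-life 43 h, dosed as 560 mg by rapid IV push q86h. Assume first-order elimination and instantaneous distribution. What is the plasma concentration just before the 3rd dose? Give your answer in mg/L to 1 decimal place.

f = (1/2)^(τ/t½) = (1/2)^(86/43) ≈ 0.2500.
C₀ = D/Vd = 560/80 ≈ 7.000 mg/L.
Before the 3rd dose, 2 doses have been given. Superposition: Cmin = C₀·(f + f²).
≈ 7.000 × (0.2500 + 0.0625) ≈ 7.000 × 0.3125 ≈ 2.188 mg/L.

2.2 mg/L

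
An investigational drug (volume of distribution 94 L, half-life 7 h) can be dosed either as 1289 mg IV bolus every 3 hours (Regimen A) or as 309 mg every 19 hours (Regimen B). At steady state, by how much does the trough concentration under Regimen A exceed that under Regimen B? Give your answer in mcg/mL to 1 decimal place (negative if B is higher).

Regimen A: f = (1/2)^(3/7) ≈ 0.7430; Cmin,ss = (1289/94)·f/(1−f) ≈ 39.644 mcg/mL.
Regimen B: f = (1/2)^(19/7) ≈ 0.1524; Cmin,ss = (309/94)·f/(1−f) ≈ 0.591 mcg/mL.
Difference ≈ 39.644 − 0.591 ≈ 39.053 mcg/mL.

39.1 mcg/mL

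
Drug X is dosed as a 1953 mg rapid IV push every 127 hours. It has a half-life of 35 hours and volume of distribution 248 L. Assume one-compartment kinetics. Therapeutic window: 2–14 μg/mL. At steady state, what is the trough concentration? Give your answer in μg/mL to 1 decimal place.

0.7 μg/mL

Over one 127-h interval, 127/35 ≈ 3.6286 half-lives elapse, leaving f ≈ 0.0809 of each dose.
Accumulation ratio R = 1/(1 − f) ≈ 1/0.9191 ≈ 1.0880.
Each bolus raises the concentration by D/Vd = 1953/248 ≈ 7.875 μg/mL.
Cmax,ss = C₀/(1 − f) ≈ 7.875/0.9191 ≈ 8.568 μg/mL.
Steady-state trough Cmin,ss = Cmax,ss·f ≈ 8.568 × 0.0809 ≈ 0.693 μg/mL.
Trough 0.7 μg/mL vs MEC 2 μg/mL: subtherapeutic.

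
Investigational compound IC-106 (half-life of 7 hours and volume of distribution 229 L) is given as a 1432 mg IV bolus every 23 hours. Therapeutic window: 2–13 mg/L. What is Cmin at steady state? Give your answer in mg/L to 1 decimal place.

0.7 mg/L

Over one 23-h interval, 23/7 ≈ 3.2857 half-lives elapse, leaving f ≈ 0.1025 of each dose.
At steady state, accumulation factor R = 1/(1 − e^(−kτ)) ≈ 1.1142.
Each bolus raises the concentration by D/Vd = 1432/229 ≈ 6.253 mg/L.
Cmax,ss = C₀/(1 − f) ≈ 6.253/0.8975 ≈ 6.967 mg/L.
One interval later, Cmin,ss = Cmax,ss·e^(−kτ) ≈ 6.967 × 0.1025 ≈ 0.714 mg/L.
Trough 0.7 mg/L vs MEC 2 mg/L: subtherapeutic.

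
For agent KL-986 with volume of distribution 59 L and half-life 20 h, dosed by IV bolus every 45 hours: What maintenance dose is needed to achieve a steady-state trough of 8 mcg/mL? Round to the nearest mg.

1773 mg

τ/t½ = 45/20 ≈ 2.25, so f = (1/2)^(45/20) ≈ 0.210224.
Cmin,ss = (D/Vd)·f/(1−f), so D = Cmin,ss·Vd·(1−f)/f.
D = 8 × 59 × (1−f)/f ≈ 8 × 59 × 3.75683 ≈ 1773.22 mg.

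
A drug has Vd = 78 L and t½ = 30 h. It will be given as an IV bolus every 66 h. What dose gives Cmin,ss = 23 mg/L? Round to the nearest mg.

6449 mg

τ/t½ = 66/30 ≈ 2.2, so f = (1/2)^(66/30) ≈ 0.217638.
Cmin,ss = (D/Vd)·f/(1−f), so D = Cmin,ss·Vd·(1−f)/f.
D = 23 × 78 × (1−f)/f ≈ 23 × 78 × 3.59479 ≈ 6449.05 mg.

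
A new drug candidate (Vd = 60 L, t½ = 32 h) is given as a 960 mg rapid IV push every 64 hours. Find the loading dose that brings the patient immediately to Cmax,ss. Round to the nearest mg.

1280 mg

f = (1/2)^(64/32) ≈ 0.250000; accumulation ratio R = 1/(1−f) ≈ 1.33333.
Loading dose to hit Cmax,ss on first dose: D_load = D_maint·R ≈ 960 × 1.33333 ≈ 1280.00 mg.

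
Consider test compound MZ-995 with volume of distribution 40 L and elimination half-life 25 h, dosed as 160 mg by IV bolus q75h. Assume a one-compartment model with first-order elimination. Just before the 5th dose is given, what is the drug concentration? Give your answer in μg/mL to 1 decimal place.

0.6 μg/mL

f = (1/2)^(τ/t½) = (1/2)^(75/25) ≈ 0.1250.
C₀ = D/Vd = 160/40 ≈ 4.000 μg/mL.
Before the 5th dose, 4 doses have been given. Superposition: Cmin = C₀·(f + f² + … + f^4).
≈ 4.000 × (0.1250 + 0.0156 + 0.0020 + 0.0002) ≈ 4.000 × 0.1428 ≈ 0.571 μg/mL.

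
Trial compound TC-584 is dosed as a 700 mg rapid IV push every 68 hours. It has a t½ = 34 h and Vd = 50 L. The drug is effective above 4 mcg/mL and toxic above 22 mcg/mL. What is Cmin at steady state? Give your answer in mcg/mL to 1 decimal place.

4.7 mcg/mL

The dosing interval is 2 half-lives, so f = 2^(−2) = 0.25.
At steady state, R = 1/(1 − 0.25) = 4/3.
Single-dose peak C₀ = D/Vd = 700/50 = 14 mcg/mL.
Steady-state peak Cmax,ss = C₀·R = 14 × 4/3 ≈ 18.667 mcg/mL.
Steady-state trough Cmin,ss = Cmax,ss·f ≈ 18.667 × 0.25 ≈ 4.667 mcg/mL.
Trough 4.7 mcg/mL vs MEC 4 mcg/mL: adequate.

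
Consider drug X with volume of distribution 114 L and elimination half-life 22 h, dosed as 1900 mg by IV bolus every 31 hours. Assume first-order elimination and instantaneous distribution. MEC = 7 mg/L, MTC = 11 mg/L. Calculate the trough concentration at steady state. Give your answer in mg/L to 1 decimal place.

10.1 mg/L

τ/t½ = 31/22 ≈ 1.4091, so fraction remaining f = (1/2)^(31/22) ≈ 0.3765.
Accumulation ratio R = 1/(1 − f) ≈ 1/0.6235 ≈ 1.6038.
Each bolus raises the concentration by D/Vd = 1900/114 ≈ 16.667 mg/L.
Steady-state peak Cmax,ss = C₀·R ≈ 16.667 × 1.6038 ≈ 26.731 mg/L.
One interval later, Cmin,ss = Cmax,ss·e^(−kτ) ≈ 26.731 × 0.3765 ≈ 10.064 mg/L.
Trough 10.1 mg/L vs MEC 7 mg/L: adequate.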